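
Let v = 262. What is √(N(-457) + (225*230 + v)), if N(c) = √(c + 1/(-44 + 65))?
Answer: √(22937292 + 42*I*√50379)/21 ≈ 228.06 + 0.046866*I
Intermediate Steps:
N(c) = √(1/21 + c) (N(c) = √(c + 1/21) = √(1/21 + c))
√(N(-457) + (225*230 + v)) = √(√(21 + 441*(-457))/21 + (225*230 + 262)) = √(√(21 - 201537)/21 + (51750 + 262)) = √(√(-201516)/21 + 52012) = √((2*I*√50379)/21 + 52012) = √(2*I*√50379/21 + 52012) = √(52012 + 2*I*√50379/21)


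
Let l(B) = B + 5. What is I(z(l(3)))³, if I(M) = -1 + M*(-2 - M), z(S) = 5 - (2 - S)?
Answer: -2985984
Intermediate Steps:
l(B) = 5 + B
z(S) = 3 + S (z(S) = 5 + (-2 + S) = 3 + S)
I(z(l(3)))³ = (-1 - (3 + (5 + 3))² - 2*(3 + (5 + 3)))³ = (-1 - (3 + 8)² - 2*(3 + 8))³ = (-1 - 1*11² - 2*11)³ = (-1 - 1*121 - 22)³ = (-1 - 121 - 22)³ = (-144)³ = -2985984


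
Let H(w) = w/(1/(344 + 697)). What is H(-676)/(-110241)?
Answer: 234572/36747 ≈ 6.3834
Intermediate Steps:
H(w) = 1041*w (H(w) = w/(1/1041) = w*1041 = 1041*w)
H(-676)/(-110241) = (1041*(-676))/(-110241) = -703716*(-1/110241) = 234572/36747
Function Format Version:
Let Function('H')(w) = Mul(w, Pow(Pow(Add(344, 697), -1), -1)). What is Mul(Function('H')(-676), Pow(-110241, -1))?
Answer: Rational(234572, 36747) ≈ 6.3834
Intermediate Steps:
Function('H')(w) = Mul(1041, w) (Function('H')(w) = Mul(w, Pow(Pow(1041, -1), -1)) = Mul(w, Pow(Rational(1, 1041), -1)) = Mul(w, 1041) = Mul(1041, w))
Mul(Function('H')(-676), Pow(-110241, -1)) = Mul(Mul(1041, -676), Pow(-110241, -1)) = Mul(-703716, Rational(-1, 110241)) = Rational(234572, 36747)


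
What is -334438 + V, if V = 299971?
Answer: -34467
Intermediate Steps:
-334438 + V = -334438 + 299971 = -34467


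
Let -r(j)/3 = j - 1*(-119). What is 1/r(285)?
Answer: -1/1212 ≈ -0.00082508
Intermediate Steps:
r(j) = -357 - 3*j (r(j) = -3*(j - 1*(-119)) = -3*(j + 119) = -3*(119 + j) = -357 - 3*j)
1/r(285) = 1/(-357 - 3*285) = 1/(-357 - 855) = 1/(-1212) = -1/1212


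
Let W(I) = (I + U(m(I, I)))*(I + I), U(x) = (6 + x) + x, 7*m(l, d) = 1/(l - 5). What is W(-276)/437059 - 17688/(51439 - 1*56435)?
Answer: 4167731841582/1073759121197 ≈ 3.8814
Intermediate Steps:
m(l, d) = 1/(7*(-5 + l)) (m(l, d) = 1/(7*(l - 5)) = 1/(7*(-5 + l)))
U(x) = 6 + 2*x
W(I) = 2*I*(6 + I + 2/(7*(-5 + I))) (W(I) = (I + (6 + 2*(1/(7*(-5 + I)))))*(I + I) = (I + (6 + 2/(7*(-5 + I))))*(2*I) = (6 + I + 2/(7*(-5 + I)))*(2*I) = 2*I*(6 + I + 2/(7*(-5 + I))))
W(-276)/437059 - 17688/(51439 - 1*56435) = ((2/7)*(-276)*(-208 + 7*(-276) + 7*(-276)²)/(-5 - 276))/437059 - 17688/(51439 - 1*56435) = ((2/7)*(-276)*(-208 - 1932 + 7*76176)/(-281))*(1/437059) - 17688/(51439 - 56435) = ((2/7)*(-276)*(-1/281)*(-208 - 1932 + 533232))*(1/437059) - 17688/(-4996) = ((2/7)*(-276)*(-1/281)*531092)*(1/437059) - 17688*(-1/4996) = (293162784/1967)*(1/437059) + 4422/1249 = 293162784/859695053 + 4422/1249 = 4167731841582/1073759121197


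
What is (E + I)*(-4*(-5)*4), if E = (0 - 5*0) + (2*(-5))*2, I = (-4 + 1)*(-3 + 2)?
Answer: -1360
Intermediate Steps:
I = 3 (I = -3*(-1) = 3)
E = -20 (E = (0 + 0) - 10*2 = 0 - 20 = -20)
(E + I)*(-4*(-5)*4) = (-20 + 3)*(-4*(-5)*4) = -340*4 = -17*80 = -1360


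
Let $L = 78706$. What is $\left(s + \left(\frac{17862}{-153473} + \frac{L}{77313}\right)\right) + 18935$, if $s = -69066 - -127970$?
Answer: $\frac{923606087357243}{11865458049} \approx 77840.0$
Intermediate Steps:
$s = 58904$ ($s = -69066 + 127970 = 58904$)
$\left(s + \left(\frac{17862}{-153473} + \frac{L}{77313}\right)\right) + 18935 = \left(58904 + \left(\frac{17862}{-153473} + \frac{78706}{77313}\right)\right) + 18935 = \left(58904 + \left(17862 \left(- \frac{1}{153473}\right) + 78706 \cdot \frac{1}{77313}\right)\right) + 18935 = \left(58904 + \left(- \frac{17862}{153473} + \frac{78706}{77313}\right)\right) + 18935 = \left(58904 + \frac{10698281132}{11865458049}\right) + 18935 = \frac{698933639199428}{11865458049} + 18935 = \frac{923606087357243}{11865458049}$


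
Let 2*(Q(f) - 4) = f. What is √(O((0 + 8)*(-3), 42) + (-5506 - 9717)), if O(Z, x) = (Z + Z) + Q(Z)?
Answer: I*√15279 ≈ 123.61*I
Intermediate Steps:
Q(f) = 4 + f/2
O(Z, x) = 4 + 5*Z/2 (O(Z, x) = (Z + Z) + (4 + Z/2) = 2*Z + (4 + Z/2) = 4 + 5*Z/2)
√(O((0 + 8)*(-3), 42) + (-5506 - 9717)) = √((4 + 5*((0 + 8)*(-3))/2) + (-5506 - 9717)) = √((4 + 5*(8*(-3))/2) - 15223) = √((4 + (5/2)*(-24)) - 15223) = √((4 - 60) - 15223) = √(-56 - 15223) = √(-15279) = I*√15279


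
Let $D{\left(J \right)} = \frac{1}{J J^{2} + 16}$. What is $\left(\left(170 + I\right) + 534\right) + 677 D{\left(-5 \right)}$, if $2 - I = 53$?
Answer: $\frac{70500}{109} \approx 646.79$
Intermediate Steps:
$I = -51$ ($I = 2 - 53 = -51$)
$D{\left(J \right)} = \frac{1}{16 + J^{3}}$ ($D{\left(J \right)} = \frac{1}{J^{3} + 16} = \frac{1}{16 + J^{3}}$)
$\left(\left(170 + I\right) + 534\right) + 677 D{\left(-5 \right)} = \left(\left(170 - 51\right) + 534\right) + \frac{677}{16 + \left(-5\right)^{3}} = \left(119 + 534\right) + \frac{677}{16 - 125} = 653 + \frac{677}{-109} = 653 + 677 \left(- \frac{1}{109}\right) = 653 - \frac{677}{109} = \frac{70500}{109}$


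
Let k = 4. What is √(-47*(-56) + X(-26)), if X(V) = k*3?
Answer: 2*√661 ≈ 51.420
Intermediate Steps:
X(V) = 12 (X(V) = 4*3 = 12)
√(-47*(-56) + X(-26)) = √(-47*(-56) + 12) = √(2632 + 12) = √2644 = 2*√661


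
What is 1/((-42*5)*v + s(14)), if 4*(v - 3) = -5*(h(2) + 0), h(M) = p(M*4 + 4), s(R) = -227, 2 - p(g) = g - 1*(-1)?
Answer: -2/7489 ≈ -0.00026706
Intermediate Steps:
p(g) = 1 - g (p(g) = 2 - (g - 1*(-1)) = 2 - (g + 1) = 2 - (1 + g) = 2 + (-1 - g) = 1 - g)
h(M) = -3 - 4*M (h(M) = 1 - (M*4 + 4) = 1 - (4*M + 4) = 1 - (4 + 4*M) = 1 + (-4 - 4*M) = -3 - 4*M)
v = 67/4 (v = 3 + (-5*((-3 - 4*2) + 0))/4 = 3 + (-5*((-3 - 8) + 0))/4 = 3 + (-5*(-11 + 0))/4 = 3 + (-5*(-11))/4 = 3 + (¼)*55 = 3 + 55/4 = 67/4 ≈ 16.750)
1/((-42*5)*v + s(14)) = 1/(-42*5*(67/4) - 227) = 1/(-210*67/4 - 227) = 1/(-7035/2 - 227) = 1/(-7489/2) = -2/7489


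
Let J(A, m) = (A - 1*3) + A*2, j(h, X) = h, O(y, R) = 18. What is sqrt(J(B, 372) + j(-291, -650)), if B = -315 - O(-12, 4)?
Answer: I*sqrt(1293) ≈ 35.958*I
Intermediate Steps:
B = -333 (B = -315 - 1*18 = -315 - 18 = -333)
J(A, m) = -3 + 3*A (J(A, m) = (A - 3) + 2*A = (-3 + A) + 2*A = -3 + 3*A)
sqrt(J(B, 372) + j(-291, -650)) = sqrt((-3 + 3*(-333)) - 291) = sqrt((-3 - 999) - 291) = sqrt(-1002 - 291) = sqrt(-1293) = I*sqrt(1293)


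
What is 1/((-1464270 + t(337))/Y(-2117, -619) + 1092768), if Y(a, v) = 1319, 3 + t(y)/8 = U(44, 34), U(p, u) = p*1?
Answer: 1319/1439897050 ≈ 9.1604e-7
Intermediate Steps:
U(p, u) = p
t(y) = 328 (t(y) = -24 + 8*44 = -24 + 352 = 328)
1/((-1464270 + t(337))/Y(-2117, -619) + 1092768) = 1/((-1464270 + 328)/1319 + 1092768) = 1/(-1463942*1/1319 + 1092768) = 1/(-1463942/1319 + 1092768) = 1/(1439897050/1319) = 1319/1439897050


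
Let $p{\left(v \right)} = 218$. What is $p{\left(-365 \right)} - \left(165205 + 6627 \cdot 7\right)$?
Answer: $-211376$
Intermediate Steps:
$p{\left(-365 \right)} - \left(165205 + 6627 \cdot 7\right) = 218 - \left(165205 + 6627 \cdot 7\right) = 218 - \left(165205 + 46389\right) = 218 - 211594 = -211376$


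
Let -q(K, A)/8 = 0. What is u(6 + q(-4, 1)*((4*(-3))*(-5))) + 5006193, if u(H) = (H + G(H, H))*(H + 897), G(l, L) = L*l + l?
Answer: 5049537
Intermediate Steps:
G(l, L) = l + L*l
q(K, A) = 0 (q(K, A) = -8*0 = 0)
u(H) = (897 + H)*(H + H*(1 + H)) (u(H) = (H + H*(1 + H))*(H + 897) = (H + H*(1 + H))*(897 + H) = (897 + H)*(H + H*(1 + H)))
u(6 + q(-4, 1)*((4*(-3))*(-5))) + 5006193 = (6 + 0*((4*(-3))*(-5)))*(1794 + (6 + 0*((4*(-3))*(-5)))² + 899*(6 + 0*((4*(-3))*(-5)))) + 5006193 = (6 + 0*(-12*(-5)))*(1794 + (6 + 0*(-12*(-5)))² + 899*(6 + 0*(-12*(-5)))) + 5006193 = (6 + 0*60)*(1794 + (6 + 0*60)² + 899*(6 + 0*60)) + 5006193 = (6 + 0)*(1794 + (6 + 0)² + 899*(6 + 0)) + 5006193 = 6*(1794 + 6² + 899*6) + 5006193 = 6*(1794 + 36 + 5394) + 5006193 = 6*7224 + 5006193 = 43344 + 5006193 = 5049537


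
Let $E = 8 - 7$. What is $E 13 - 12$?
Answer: $1$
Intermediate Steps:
$E = 1$ ($E = 8 - 7 = 1$)
$E 13 - 12 = 1 \cdot 13 - 12 = 13 - 12 = 1$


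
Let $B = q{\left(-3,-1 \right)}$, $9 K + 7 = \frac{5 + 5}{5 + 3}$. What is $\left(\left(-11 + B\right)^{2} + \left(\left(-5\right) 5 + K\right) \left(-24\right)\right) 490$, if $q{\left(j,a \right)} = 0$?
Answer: $\frac{1082410}{3} \approx 3.608 \cdot 10^{5}$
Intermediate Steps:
$K = - \frac{23}{36}$ ($K = - \frac{7}{9} + \frac{\left(5 + 5\right) \frac{1}{5 + 3}}{9} = - \frac{7}{9} + \frac{10 \cdot \frac{1}{8}}{9} = - \frac{7}{9} + \frac{1}{9} \cdot \frac{5}{4} = - \frac{7}{9} + \frac{5}{36} = - \frac{23}{36} \approx -0.63889$)
$B = 0$
$\left(\left(-11 + B\right)^{2} + \left(\left(-5\right) 5 + K\right) \left(-24\right)\right) 490 = \left(\left(-11 + 0\right)^{2} + \left(\left(-5\right) 5 - \frac{23}{36}\right) \left(-24\right)\right) 490 = \left(\left(-11\right)^{2} + \left(-25 - \frac{23}{36}\right) \left(-24\right)\right) 490 = \left(121 - - \frac{1846}{3}\right) 490 = \left(121 + \frac{1846}{3}\right) 490 = \frac{2209}{3} \cdot 490 = \frac{1082410}{3}$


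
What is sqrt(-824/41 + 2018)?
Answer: sqrt(3358474)/41 ≈ 44.698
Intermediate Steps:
sqrt(-824/41 + 2018) = sqrt(81914/41) = sqrt(3358474)/41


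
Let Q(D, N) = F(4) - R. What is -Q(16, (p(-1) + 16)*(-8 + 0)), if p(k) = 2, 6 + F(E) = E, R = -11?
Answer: -9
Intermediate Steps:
F(E) = -6 + E
Q(D, N) = 9 (Q(D, N) = (-6 + 4) - 1*(-11) = -2 + 11 = 9)
-Q(16, (p(-1) + 16)*(-8 + 0)) = -1*9 = -9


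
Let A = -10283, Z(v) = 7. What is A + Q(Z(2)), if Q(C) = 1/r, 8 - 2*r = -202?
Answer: -1079714/105 ≈ -10283.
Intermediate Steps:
r = 105 (r = 4 - ½*(-202) = 4 + 101 = 105)
Q(C) = 1/105
A + Q(Z(2)) = -10283 + 1/105 = -1079714/105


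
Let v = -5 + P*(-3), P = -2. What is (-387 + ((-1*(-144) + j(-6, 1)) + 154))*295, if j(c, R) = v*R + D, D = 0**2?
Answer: -25960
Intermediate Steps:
v = 1 (v = -5 - 2*(-3) = -5 + 6 = 1)
D = 0
j(c, R) = R (j(c, R) = 1*R + 0 = R + 0 = R)
(-387 + ((-1*(-144) + j(-6, 1)) + 154))*295 = (-387 + ((-1*(-144) + 1) + 154))*295 = (-387 + ((144 + 1) + 154))*295 = (-387 + (145 + 154))*295 = (-387 + 299)*295 = -88*295 = -25960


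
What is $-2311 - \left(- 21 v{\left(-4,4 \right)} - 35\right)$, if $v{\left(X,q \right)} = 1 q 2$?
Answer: $-2108$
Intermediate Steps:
$v{\left(X,q \right)} = 2 q$ ($v{\left(X,q \right)} = q 2 = 2 q$)
$-2311 - \left(- 21 v{\left(-4,4 \right)} - 35\right) = -2311 - \left(- 21 \cdot 2 \cdot 4 - 35\right) = -2311 - \left(\left(-21\right) 8 - 35\right) = -2311 - \left(-168 - 35\right) = -2311 - -203 = -2311 + 203 = -2108$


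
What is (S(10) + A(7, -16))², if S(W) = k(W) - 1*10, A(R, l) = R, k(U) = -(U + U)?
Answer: 529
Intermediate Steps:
k(U) = -2*U
S(W) = -10 - 2*W (S(W) = -2*W - 1*10 = -2*W - 10 = -10 - 2*W)
(S(10) + A(7, -16))² = ((-10 - 2*10) + 7)² = ((-10 - 20) + 7)² = (-30 + 7)² = (-23)² = 529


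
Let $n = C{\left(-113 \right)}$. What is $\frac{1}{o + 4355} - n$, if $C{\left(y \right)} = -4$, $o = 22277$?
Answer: $\frac{106529}{26632} \approx 4.0$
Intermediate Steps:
$n = -4$
$\frac{1}{o + 4355} - n = \frac{1}{22277 + 4355} - -4 = \frac{1}{26632} + 4 = \frac{106529}{26632}$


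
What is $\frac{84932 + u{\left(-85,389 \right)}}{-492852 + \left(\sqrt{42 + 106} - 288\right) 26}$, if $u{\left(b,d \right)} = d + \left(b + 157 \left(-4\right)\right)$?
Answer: $- \frac{661449480}{3911562743} - \frac{68744 \sqrt{37}}{3911562743} \approx -0.16921$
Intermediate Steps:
$u{\left(b,d \right)} = -628 + b + d$ ($u{\left(b,d \right)} = d + \left(b - 628\right) = d + \left(-628 + b\right) = -628 + b + d$)
$\frac{84932 + u{\left(-85,389 \right)}}{-492852 + \left(\sqrt{42 + 106} - 288\right) 26} = \frac{84932 - 324}{-492852 + \left(\sqrt{42 + 106} - 288\right) 26} = \frac{84932 - 324}{-492852 + \left(\sqrt{148} - 288\right) 26} = \frac{84608}{-492852 + \left(2 \sqrt{37} - 288\right) 26} = \frac{84608}{-492852 + \left(-288 + 2 \sqrt{37}\right) 26} = \frac{84608}{-492852 - \left(7488 - 52 \sqrt{37}\right)} = \frac{84608}{-500340 + 52 \sqrt{37}}$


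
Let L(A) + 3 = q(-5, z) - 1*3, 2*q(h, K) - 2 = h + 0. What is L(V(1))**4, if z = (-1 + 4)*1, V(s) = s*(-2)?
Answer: 50625/16 ≈ 3164.1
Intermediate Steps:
V(s) = -2*s
z = 3 (z = 3*1 = 3)
q(h, K) = 1 + h/2 (q(h, K) = 1 + (h + 0)/2 = 1 + h/2)
L(A) = -15/2 (L(A) = -3 + ((1 + (1/2)*(-5)) - 1*3) = -3 + ((1 - 5/2) - 3) = -3 + (-3/2 - 3) = -3 - 9/2 = -15/2)
L(V(1))**4 = (-15/2)**4 = 50625/16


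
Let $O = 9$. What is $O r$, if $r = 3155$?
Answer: $28395$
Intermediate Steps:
$O r = 9 \cdot 3155 = 28395$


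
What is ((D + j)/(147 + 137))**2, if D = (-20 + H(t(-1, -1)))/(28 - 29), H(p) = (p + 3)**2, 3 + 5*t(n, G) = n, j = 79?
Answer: 1385329/12602500 ≈ 0.10992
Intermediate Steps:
t(n, G) = -3/5 + n/5
H(p) = (3 + p)**2
D = 379/25 (D = (-20 + (3 + (-3/5 + (1/5)*(-1)))**2)/(28 - 29) = (-20 + (3 + (-3/5 - 1/5))**2)/(-1) = (-20 + (3 - 4/5)**2)*(-1) = (-20 + (11/5)**2)*(-1) = (-20 + 121/25)*(-1) = -379/25*(-1) = 379/25 ≈ 15.160)
((D + j)/(147 + 137))**2 = ((379/25 + 79)/(147 + 137))**2 = ((2354/25)/284)**2 = ((2354/25)*(1/284))**2 = (1177/3550)**2 = 1385329/12602500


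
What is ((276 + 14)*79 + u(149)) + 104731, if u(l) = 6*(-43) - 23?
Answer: 127360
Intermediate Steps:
u(l) = -281 (u(l) = -258 - 23 = -281)
((276 + 14)*79 + u(149)) + 104731 = ((276 + 14)*79 - 281) + 104731 = (290*79 - 281) + 104731 = (22910 - 281) + 104731 = 22629 + 104731 = 127360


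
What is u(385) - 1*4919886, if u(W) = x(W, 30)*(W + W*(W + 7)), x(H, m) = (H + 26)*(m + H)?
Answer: 25802417439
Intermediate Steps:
x(H, m) = (26 + H)*(H + m)
u(W) = (W + W*(7 + W))*(780 + W² + 56*W) (u(W) = (W² + 26*W + 26*30 + W*30)*(W + W*(W + 7)) = (W² + 26*W + 780 + 30*W)*(W + W*(7 + W)) = (780 + W² + 56*W)*(W + W*(7 + W)) = (W + W*(7 + W))*(780 + W² + 56*W))
u(385) - 1*4919886 = 385*(8 + 385)*(780 + 385² + 56*385) - 1*4919886 = 385*393*(780 + 148225 + 21560) - 4919886 = 385*393*170565 - 4919886 = 25807337325 - 4919886 = 25802417439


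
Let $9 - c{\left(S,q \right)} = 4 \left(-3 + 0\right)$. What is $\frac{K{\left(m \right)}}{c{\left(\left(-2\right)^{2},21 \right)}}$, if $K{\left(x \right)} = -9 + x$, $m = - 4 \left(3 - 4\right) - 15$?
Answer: $- \frac{20}{21} \approx -0.95238$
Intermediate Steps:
$m = -11$ ($m = \left(-4\right) \left(-1\right) - 15 = 4 - 15 = -11$)
$c{\left(S,q \right)} = 21$ ($c{\left(S,q \right)} = 9 - 4 \left(-3 + 0\right) = 9 - 4 \left(-3\right) = 9 - -12 = 9 + 12 = 21$)
$\frac{K{\left(m \right)}}{c{\left(\left(-2\right)^{2},21 \right)}} = \frac{-9 - 11}{21} = \left(-20\right) \frac{1}{21} = - \frac{20}{21}$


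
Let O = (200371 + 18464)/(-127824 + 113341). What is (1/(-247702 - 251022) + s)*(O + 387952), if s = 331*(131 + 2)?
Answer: 3008677629712823991/176171212 ≈ 1.7078e+10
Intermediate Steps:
s = 44023 (s = 331*133 = 44023)
O = -218835/14483 (O = 218835/(-14483) = 218835*(-1/14483) = -218835/14483 ≈ -15.110)
(1/(-247702 - 251022) + s)*(O + 387952) = (1/(-247702 - 251022) + 44023)*(-218835/14483 + 387952) = (1/(-498724) + 44023)*(5618489981/14483) = (-1/498724 + 44023)*(5618489981/14483) = (21955326651/498724)*(5618489981/14483) = 3008677629712823991/176171212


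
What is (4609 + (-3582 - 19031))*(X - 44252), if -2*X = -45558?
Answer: 386599892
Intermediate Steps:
X = 22779 (X = -1/2*(-45558) = 22779)
(4609 + (-3582 - 19031))*(X - 44252) = (4609 + (-3582 - 19031))*(22779 - 44252) = (4609 - 22613)*(-21473) = -18004*(-21473) = 386599892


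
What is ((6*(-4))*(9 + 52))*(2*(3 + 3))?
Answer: -17568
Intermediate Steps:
((6*(-4))*(9 + 52))*(2*(3 + 3)) = (-24*61)*(2*6) = -1464*12 = -17568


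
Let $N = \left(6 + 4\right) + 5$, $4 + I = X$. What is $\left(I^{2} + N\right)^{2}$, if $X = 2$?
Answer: $361$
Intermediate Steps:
$I = -2$ ($I = -4 + 2 = -2$)
$N = 15$ ($N = 10 + 5 = 15$)
$\left(I^{2} + N\right)^{2} = \left(\left(-2\right)^{2} + 15\right)^{2} = \left(4 + 15\right)^{2} = 19^{2} = 361$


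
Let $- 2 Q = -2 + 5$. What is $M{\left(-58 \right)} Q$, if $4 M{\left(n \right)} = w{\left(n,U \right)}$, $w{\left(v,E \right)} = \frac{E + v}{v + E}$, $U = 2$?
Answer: $- \frac{3}{8} \approx -0.375$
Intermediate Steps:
$w{\left(v,E \right)} = 1$ ($w{\left(v,E \right)} = \frac{E + v}{E + v} = 1$)
$M{\left(n \right)} = \frac{1}{4}$ ($M{\left(n \right)} = \frac{1}{4} \cdot 1 = \frac{1}{4}$)
$Q = - \frac{3}{2}$ ($Q = - \frac{-2 + 5}{2} = \left(- \frac{1}{2}\right) 3 = - \frac{3}{2} \approx -1.5$)
$M{\left(-58 \right)} Q = \frac{1}{4} \left(- \frac{3}{2}\right) = - \frac{3}{8}$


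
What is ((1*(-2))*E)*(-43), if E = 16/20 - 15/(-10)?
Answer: 989/5 ≈ 197.80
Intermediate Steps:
E = 23/10 (E = 16*(1/20) - 15*(-⅒) = ⅘ + 3/2 = 23/10 ≈ 2.3000)
((1*(-2))*E)*(-43) = ((1*(-2))*(23/10))*(-43) = -2*23/10*(-43) = -23/5*(-43) = 989/5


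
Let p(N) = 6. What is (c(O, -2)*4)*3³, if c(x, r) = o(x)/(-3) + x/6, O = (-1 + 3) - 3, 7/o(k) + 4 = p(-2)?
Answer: -144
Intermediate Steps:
o(k) = 7/2 (o(k) = 7/(-4 + 6) = 7/2)
O = -1 (O = 2 - 3 = -1)
c(x, r) = -7/6 + x/6 (c(x, r) = (7/2)/(-3) + x/6 = (7/2)*(-⅓) + x*(⅙) = -7/6 + x/6)
(c(O, -2)*4)*3³ = ((-7/6 + (⅙)*(-1))*4)*3³ = ((-7/6 - ⅙)*4)*27 = -4/3*4*27 = -16/3*27 = -144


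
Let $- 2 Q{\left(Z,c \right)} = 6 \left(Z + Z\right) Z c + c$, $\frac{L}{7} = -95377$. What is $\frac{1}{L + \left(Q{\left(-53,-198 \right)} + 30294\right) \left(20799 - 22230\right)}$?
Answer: $- \frac{1}{4819538674} \approx -2.0749 \cdot 10^{-10}$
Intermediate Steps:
$L = -667639$ ($L = 7 \left(-95377\right) = -667639$)
$Q{\left(Z,c \right)} = - \frac{c}{2} - 6 c Z^{2}$ ($Q{\left(Z,c \right)} = - \frac{6 \left(Z + Z\right) Z c + c}{2} = - \frac{6 \cdot 2 Z Z c + c}{2} = - \frac{12 Z Z c + c}{2} = - \frac{12 Z^{2} c + c}{2} = - \frac{12 c Z^{2} + c}{2} = - \frac{c + 12 c Z^{2}}{2} = - \frac{c}{2} - 6 c Z^{2}$)
$\frac{1}{L + \left(Q{\left(-53,-198 \right)} + 30294\right) \left(20799 - 22230\right)} = \frac{1}{-667639 + \left(\left(- \frac{1}{2}\right) \left(-198\right) \left(1 + 12 \left(-53\right)^{2}\right) + 30294\right) \left(20799 - 22230\right)} = \frac{1}{-667639 + \left(\left(- \frac{1}{2}\right) \left(-198\right) \left(1 + 12 \cdot 2809\right) + 30294\right) \left(-1431\right)} = \frac{1}{-667639 + \left(\left(- \frac{1}{2}\right) \left(-198\right) \left(1 + 33708\right) + 30294\right) \left(-1431\right)} = \frac{1}{-667639 + \left(\left(- \frac{1}{2}\right) \left(-198\right) 33709 + 30294\right) \left(-1431\right)} = \frac{1}{-667639 + \left(3337191 + 30294\right) \left(-1431\right)} = \frac{1}{-667639 + 3367485 \left(-1431\right)} = \frac{1}{-667639 - 4818871035} = \frac{1}{-4819538674} = - \frac{1}{4819538674}$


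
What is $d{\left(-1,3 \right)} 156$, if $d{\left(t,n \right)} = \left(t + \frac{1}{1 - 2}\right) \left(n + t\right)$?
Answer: $-624$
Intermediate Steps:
$d{\left(t,n \right)} = \left(-1 + t\right) \left(n + t\right)$ ($d{\left(t,n \right)} = \left(t + \frac{1}{-1}\right) \left(n + t\right) = \left(t - 1\right) \left(n + t\right) = \left(-1 + t\right) \left(n + t\right)$)
$d{\left(-1,3 \right)} 156 = \left(\left(-1\right)^{2} - 3 - -1 + 3 \left(-1\right)\right) 156 = \left(1 - 3 + 1 - 3\right) 156 = \left(-4\right) 156 = -624$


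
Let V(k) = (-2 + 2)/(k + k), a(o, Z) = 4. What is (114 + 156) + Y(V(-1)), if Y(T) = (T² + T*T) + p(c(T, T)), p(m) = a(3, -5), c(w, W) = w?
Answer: 274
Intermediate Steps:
p(m) = 4
V(k) = 0 (V(k) = 0/((2*k)) = 0*(1/(2*k)) = 0)
Y(T) = 4 + 2*T² (Y(T) = (T² + T*T) + 4 = (T² + T²) + 4 = 2*T² + 4 = 4 + 2*T²)
(114 + 156) + Y(V(-1)) = (114 + 156) + (4 + 2*0²) = 270 + (4 + 2*0) = 270 + (4 + 0) = 270 + 4 = 274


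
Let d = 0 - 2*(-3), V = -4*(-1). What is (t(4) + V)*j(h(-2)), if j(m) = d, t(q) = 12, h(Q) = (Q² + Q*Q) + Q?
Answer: 96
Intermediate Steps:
h(Q) = Q + 2*Q² (h(Q) = (Q² + Q²) + Q = 2*Q² + Q = Q + 2*Q²)
V = 4
d = 6 (d = 0 + 6 = 6)
j(m) = 6
(t(4) + V)*j(h(-2)) = (12 + 4)*6 = 16*6 = 96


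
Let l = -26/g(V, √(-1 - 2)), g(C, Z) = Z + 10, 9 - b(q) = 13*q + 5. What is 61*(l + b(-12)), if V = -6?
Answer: 989420/103 + 1586*I*√3/103 ≈ 9606.0 + 26.67*I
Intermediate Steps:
b(q) = 4 - 13*q (b(q) = 9 - (13*q + 5) = 9 - (5 + 13*q) = 9 + (-5 - 13*q) = 4 - 13*q)
g(C, Z) = 10 + Z
l = -26/(10 + I*√3) (l = -26/(10 + √(-1 - 2)) = -26/(10 + √(-3)) = -26/(10 + I*√3) ≈ -2.5243 + 0.43722*I)
61*(l + b(-12)) = 61*((-260/103 + 26*I*√3/103) + (4 - 13*(-12))) = 61*((-260/103 + 26*I*√3/103) + (4 + 156)) = 61*((-260/103 + 26*I*√3/103) + 160) = 61*(16220/103 + 26*I*√3/103) = 989420/103 + 1586*I*√3/103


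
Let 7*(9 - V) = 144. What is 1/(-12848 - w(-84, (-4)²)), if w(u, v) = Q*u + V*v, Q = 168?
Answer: 7/10144 ≈ 0.00069006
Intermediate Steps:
V = -81/7 (V = 9 - ⅐*144 = 9 - 144/7 = -81/7 ≈ -11.571)
w(u, v) = 168*u - 81*v/7
1/(-12848 - w(-84, (-4)²)) = 1/(-12848 - (168*(-84) - 81/7*(-4)²)) = 1/(-12848 - (-14112 - 81/7*16)) = 1/(-12848 - (-14112 - 1296/7)) = 1/(-12848 - 1*(-100080/7)) = 1/(-12848 + 100080/7) = 1/(10144/7) = 7/10144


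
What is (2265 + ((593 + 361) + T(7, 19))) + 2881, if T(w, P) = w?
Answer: 6107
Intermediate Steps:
(2265 + ((593 + 361) + T(7, 19))) + 2881 = (2265 + ((593 + 361) + 7)) + 2881 = (2265 + (954 + 7)) + 2881 = (2265 + 961) + 2881 = 3226 + 2881 = 6107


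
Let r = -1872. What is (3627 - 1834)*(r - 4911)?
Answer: -12161919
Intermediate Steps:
(3627 - 1834)*(r - 4911) = (3627 - 1834)*(-1872 - 4911) = 1793*(-6783) = -12161919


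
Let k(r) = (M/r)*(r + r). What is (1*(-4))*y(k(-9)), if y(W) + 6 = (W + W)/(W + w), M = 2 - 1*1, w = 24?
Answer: 304/13 ≈ 23.385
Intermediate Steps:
M = 1 (M = 2 - 1 = 1)
k(r) = 2 (k(r) = (1/r)*(r + r) = (2*r)/r = 2)
y(W) = -6 + 2*W/(24 + W) (y(W) = -6 + (W + W)/(W + 24) = -6 + (2*W)/(24 + W) = -6 + 2*W/(24 + W))
(1*(-4))*y(k(-9)) = (1*(-4))*(4*(-36 - 1*2)/(24 + 2)) = -16*(-36 - 2)/26 = -16*(-38)/26 = -4*(-76/13) = 304/13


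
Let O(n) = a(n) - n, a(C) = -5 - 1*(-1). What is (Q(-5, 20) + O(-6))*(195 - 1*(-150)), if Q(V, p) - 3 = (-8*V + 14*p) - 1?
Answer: 111780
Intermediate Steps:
a(C) = -4 (a(C) = -5 + 1 = -4)
Q(V, p) = 2 - 8*V + 14*p (Q(V, p) = 3 + ((-8*V + 14*p) - 1) = 3 + (-1 - 8*V + 14*p) = 2 - 8*V + 14*p)
O(n) = -4 - n
(Q(-5, 20) + O(-6))*(195 - 1*(-150)) = ((2 - 8*(-5) + 14*20) + (-4 - 1*(-6)))*(195 - 1*(-150)) = ((2 + 40 + 280) + (-4 + 6))*(195 + 150) = (322 + 2)*345 = 324*345 = 111780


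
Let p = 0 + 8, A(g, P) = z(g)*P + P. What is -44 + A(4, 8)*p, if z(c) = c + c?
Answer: 532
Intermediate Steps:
z(c) = 2*c
A(g, P) = P + 2*P*g (A(g, P) = (2*g)*P + P = 2*P*g + P = P + 2*P*g)
p = 8
-44 + A(4, 8)*p = -44 + (8*(1 + 2*4))*8 = -44 + (8*(1 + 8))*8 = -44 + (8*9)*8 = -44 + 72*8 = -44 + 576 = 532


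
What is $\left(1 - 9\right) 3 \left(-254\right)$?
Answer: $6096$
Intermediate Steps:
$\left(1 - 9\right) 3 \left(-254\right) = \left(-8\right) 3 \left(-254\right) = \left(-24\right) \left(-254\right) = 6096$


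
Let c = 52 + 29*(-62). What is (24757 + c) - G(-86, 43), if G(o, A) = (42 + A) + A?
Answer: 22883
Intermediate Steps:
c = -1746 (c = 52 - 1798 = -1746)
G(o, A) = 42 + 2*A
(24757 + c) - G(-86, 43) = (24757 - 1746) - (42 + 2*43) = 23011 - (42 + 86) = 23011 - 1*128 = 23011 - 128 = 22883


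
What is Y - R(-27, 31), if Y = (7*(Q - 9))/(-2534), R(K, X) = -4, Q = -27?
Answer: 742/181 ≈ 4.0994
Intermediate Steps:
Y = 18/181 (Y = (7*(-27 - 9))/(-2534) = (7*(-36))*(-1/2534) = -252*(-1/2534) = 18/181 ≈ 0.099447)
Y - R(-27, 31) = 18/181 - 1*(-4) = 18/181 + 4 = 742/181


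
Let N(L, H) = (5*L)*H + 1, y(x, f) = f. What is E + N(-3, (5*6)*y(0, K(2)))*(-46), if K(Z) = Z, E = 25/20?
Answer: 165421/4 ≈ 41355.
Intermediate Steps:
E = 5/4 (E = 25*(1/20) = 5/4 ≈ 1.2500)
N(L, H) = 1 + 5*H*L (N(L, H) = 5*H*L + 1 = 1 + 5*H*L)
E + N(-3, (5*6)*y(0, K(2)))*(-46) = 5/4 + (1 + 5*((5*6)*2)*(-3))*(-46) = 5/4 + (1 + 5*(30*2)*(-3))*(-46) = 5/4 + (1 + 5*60*(-3))*(-46) = 5/4 + (1 - 900)*(-46) = 5/4 - 899*(-46) = 5/4 + 41354 = 165421/4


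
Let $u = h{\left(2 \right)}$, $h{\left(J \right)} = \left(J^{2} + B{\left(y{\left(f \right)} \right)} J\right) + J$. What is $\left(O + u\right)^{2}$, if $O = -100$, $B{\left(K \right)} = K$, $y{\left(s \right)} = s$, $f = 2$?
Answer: $8100$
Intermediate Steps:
$h{\left(J \right)} = J^{2} + 3 J$ ($h{\left(J \right)} = \left(J^{2} + 2 J\right) + J = J^{2} + 3 J$)
$u = 10$ ($u = 2 \left(3 + 2\right) = 2 \cdot 5 = 10$)
$\left(O + u\right)^{2} = \left(-100 + 10\right)^{2} = \left(-90\right)^{2} = 8100$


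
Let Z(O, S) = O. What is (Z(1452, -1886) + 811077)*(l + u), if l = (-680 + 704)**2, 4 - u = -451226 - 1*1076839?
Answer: 1242068393205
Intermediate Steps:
u = 1528069 (u = 4 - (-451226 - 1*1076839) = 4 - (-451226 - 1076839) = 4 - 1*(-1528065) = 4 + 1528065 = 1528069)
l = 576 (l = 24**2 = 576)
(Z(1452, -1886) + 811077)*(l + u) = (1452 + 811077)*(576 + 1528069) = 812529*1528645 = 1242068393205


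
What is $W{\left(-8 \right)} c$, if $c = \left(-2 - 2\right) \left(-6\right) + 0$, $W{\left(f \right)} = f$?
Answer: $-192$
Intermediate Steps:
$c = 24$ ($c = \left(-2 - 2\right) \left(-6\right) + 0 = \left(-4\right) \left(-6\right) + 0 = 24 + 0 = 24$)
$W{\left(-8 \right)} c = \left(-8\right) 24 = -192$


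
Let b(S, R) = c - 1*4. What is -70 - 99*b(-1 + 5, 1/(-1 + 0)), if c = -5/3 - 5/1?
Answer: 986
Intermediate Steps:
c = -20/3 (c = -5*⅓ - 5*1 = -5/3 - 5 = -20/3 ≈ -6.6667)
b(S, R) = -32/3 (b(S, R) = -20/3 - 1*4 = -20/3 - 4 = -32/3)
-70 - 99*b(-1 + 5, 1/(-1 + 0)) = -70 - 99*(-32/3) = -70 + 1056 = 986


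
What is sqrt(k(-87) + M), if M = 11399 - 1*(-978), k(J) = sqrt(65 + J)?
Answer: sqrt(12377 + I*sqrt(22)) ≈ 111.25 + 0.0211*I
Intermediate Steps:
M = 12377 (M = 11399 + 978 = 12377)
sqrt(k(-87) + M) = sqrt(sqrt(65 - 87) + 12377) = sqrt(sqrt(-22) + 12377) = sqrt(I*sqrt(22) + 12377) = sqrt(12377 + I*sqrt(22))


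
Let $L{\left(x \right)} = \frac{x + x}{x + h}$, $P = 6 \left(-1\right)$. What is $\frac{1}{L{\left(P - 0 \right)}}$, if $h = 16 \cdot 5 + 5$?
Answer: $- \frac{79}{12} \approx -6.5833$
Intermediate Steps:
$P = -6$
$h = 85$ ($h = 80 + 5 = 85$)
$L{\left(x \right)} = \frac{2 x}{85 + x}$ ($L{\left(x \right)} = \frac{x + x}{x + 85} = \frac{2 x}{85 + x}$)
$\frac{1}{L{\left(P - 0 \right)}} = \frac{1}{2 \left(-6 - 0\right) \frac{1}{85 - 6}} = \frac{1}{2 \left(-6 + 0\right) \frac{1}{85 + \left(-6 + 0\right)}} = \frac{1}{2 \left(-6\right) \frac{1}{85 - 6}} = \frac{1}{2 \left(-6\right) \frac{1}{79}} = \frac{1}{- \frac{12}{79}} = - \frac{79}{12}$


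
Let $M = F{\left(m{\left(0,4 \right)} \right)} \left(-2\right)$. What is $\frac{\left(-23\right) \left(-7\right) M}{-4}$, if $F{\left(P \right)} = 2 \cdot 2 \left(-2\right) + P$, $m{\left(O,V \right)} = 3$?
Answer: $- \frac{805}{2} \approx -402.5$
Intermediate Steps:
$F{\left(P \right)} = -8 + P$ ($F{\left(P \right)} = 4 \left(-2\right) + P = -8 + P$)
$M = 10$ ($M = \left(-8 + 3\right) \left(-2\right) = \left(-5\right) \left(-2\right) = 10$)
$\frac{\left(-23\right) \left(-7\right) M}{-4} = \frac{\left(-23\right) \left(-7\right) 10}{-4} = 161 \cdot 10 \left(- \frac{1}{4}\right) = 1610 \left(- \frac{1}{4}\right) = - \frac{805}{2}$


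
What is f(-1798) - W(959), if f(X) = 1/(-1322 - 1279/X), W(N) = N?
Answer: -2278276041/2375677 ≈ -959.00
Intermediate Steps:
f(-1798) - W(959) = -1*(-1798)/(1279 + 1322*(-1798)) - 1*959 = -1*(-1798)/(1279 - 2376956) - 959 = -1*(-1798)/(-2375677) - 959 = -1*(-1798)*(-1/2375677) - 959 = -1798/2375677 - 959 = -2278276041/2375677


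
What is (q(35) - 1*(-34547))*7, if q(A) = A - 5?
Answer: 242039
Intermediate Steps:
q(A) = -5 + A
(q(35) - 1*(-34547))*7 = ((-5 + 35) - 1*(-34547))*7 = (30 + 34547)*7 = 34577*7 = 242039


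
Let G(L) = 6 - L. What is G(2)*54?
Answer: 216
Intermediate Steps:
G(2)*54 = (6 - 1*2)*54 = (6 - 2)*54 = 4*54 = 216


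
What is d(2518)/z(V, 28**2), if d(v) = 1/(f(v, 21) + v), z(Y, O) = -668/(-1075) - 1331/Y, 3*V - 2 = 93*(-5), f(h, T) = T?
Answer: 497725/11683866101 ≈ 4.2599e-5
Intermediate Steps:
V = -463/3 (V = 2/3 + (93*(-5))/3 = 2/3 + (1/3)*(-465) = 2/3 - 155 = -463/3 ≈ -154.33)
z(Y, O) = 668/1075 - 1331/Y (z(Y, O) = -668*(-1/1075) - 1331/Y = 668/1075 - 1331/Y)
d(v) = 1/(21 + v)
d(2518)/z(V, 28**2) = 1/((21 + 2518)*(668/1075 - 1331/(-463/3))) = 1/(2539*(668/1075 - 1331*(-3/463))) = 1/(2539*(668/1075 + 3993/463)) = 1/(2539*(4601759/497725)) = (1/2539)*(497725/4601759) = 497725/11683866101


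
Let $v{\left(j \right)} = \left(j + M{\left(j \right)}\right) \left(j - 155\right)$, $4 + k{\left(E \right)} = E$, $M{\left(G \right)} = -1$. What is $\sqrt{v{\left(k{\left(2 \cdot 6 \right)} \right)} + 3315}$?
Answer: $3 \sqrt{254} \approx 47.812$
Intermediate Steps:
$k{\left(E \right)} = -4 + E$
$v{\left(j \right)} = \left(-1 + j\right) \left(-155 + j\right)$ ($v{\left(j \right)} = \left(j - 1\right) \left(j - 155\right) = \left(-1 + j\right) \left(-155 + j\right)$)
$\sqrt{v{\left(k{\left(2 \cdot 6 \right)} \right)} + 3315} = \sqrt{\left(155 + \left(-4 + 2 \cdot 6\right)^{2} - 156 \left(-4 + 2 \cdot 6\right)\right) + 3315} = \sqrt{\left(155 + \left(-4 + 12\right)^{2} - 156 \left(-4 + 12\right)\right) + 3315} = \sqrt{\left(155 + 8^{2} - 1248\right) + 3315} = \sqrt{\left(155 + 64 - 1248\right) + 3315} = \sqrt{-1029 + 3315} = \sqrt{2286} = 3 \sqrt{254}$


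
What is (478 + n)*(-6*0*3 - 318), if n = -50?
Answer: -136104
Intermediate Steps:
(478 + n)*(-6*0*3 - 318) = (478 - 50)*(-6*0*3 - 318) = 428*(0*3 - 318) = 428*(0 - 318) = 428*(-318) = -136104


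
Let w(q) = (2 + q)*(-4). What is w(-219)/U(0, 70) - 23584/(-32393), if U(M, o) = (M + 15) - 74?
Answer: -26725668/1911187 ≈ -13.984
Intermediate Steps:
U(M, o) = -59 + M (U(M, o) = (15 + M) - 74 = -59 + M)
w(q) = -8 - 4*q
w(-219)/U(0, 70) - 23584/(-32393) = (-8 - 4*(-219))/(-59 + 0) - 23584/(-32393) = (-8 + 876)/(-59) - 23584*(-1/32393) = 868*(-1/59) + 23584/32393 = -868/59 + 23584/32393 = -26725668/1911187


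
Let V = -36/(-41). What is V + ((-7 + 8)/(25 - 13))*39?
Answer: 677/164 ≈ 4.1281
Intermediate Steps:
V = 36/41 (V = -36*(-1/41) = 36/41 ≈ 0.87805)
V + ((-7 + 8)/(25 - 13))*39 = 36/41 + ((-7 + 8)/(25 - 13))*39 = 36/41 + (1/12)*39 = 36/41 + 13/4 = 677/164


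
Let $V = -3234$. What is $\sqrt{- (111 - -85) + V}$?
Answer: $7 i \sqrt{70} \approx 58.566 i$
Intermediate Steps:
$\sqrt{- (111 - -85) + V} = \sqrt{- (111 - -85) - 3234} = \sqrt{- (111 + 85) - 3234} = \sqrt{\left(-1\right) 196 - 3234} = \sqrt{-196 - 3234} = \sqrt{-3430} = 7 i \sqrt{70}$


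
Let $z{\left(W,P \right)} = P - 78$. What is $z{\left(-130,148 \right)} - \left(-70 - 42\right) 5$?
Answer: $630$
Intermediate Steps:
$z{\left(W,P \right)} = -78 + P$
$z{\left(-130,148 \right)} - \left(-70 - 42\right) 5 = \left(-78 + 148\right) - \left(-70 - 42\right) 5 = 70 - \left(-112\right) 5 = 70 - -560 = 70 + 560 = 630$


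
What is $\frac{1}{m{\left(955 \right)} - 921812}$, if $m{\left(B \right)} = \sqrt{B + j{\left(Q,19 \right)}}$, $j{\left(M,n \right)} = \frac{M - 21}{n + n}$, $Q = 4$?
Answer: $- \frac{35028856}{32290019770799} - \frac{\sqrt{1378374}}{32290019770799} \approx -1.0849 \cdot 10^{-6}$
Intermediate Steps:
$j{\left(M,n \right)} = \frac{-21 + M}{2 n}$
$m{\left(B \right)} = \sqrt{- \frac{17}{38} + B}$ ($m{\left(B \right)} = \sqrt{B + \frac{-21 + 4}{2 \cdot 19}} = \sqrt{B + \frac{1}{2} \cdot \frac{1}{19} \left(-17\right)} = \sqrt{B - \frac{17}{38}} = \sqrt{- \frac{17}{38} + B}$)
$\frac{1}{m{\left(955 \right)} - 921812} = \frac{1}{\frac{\sqrt{-646 + 1444 \cdot 955}}{38} - 921812} = \frac{1}{\frac{\sqrt{-646 + 1379020}}{38} - 921812} = \frac{1}{\frac{\sqrt{1378374}}{38} - 921812} = \frac{1}{-921812 + \frac{\sqrt{1378374}}{38}}$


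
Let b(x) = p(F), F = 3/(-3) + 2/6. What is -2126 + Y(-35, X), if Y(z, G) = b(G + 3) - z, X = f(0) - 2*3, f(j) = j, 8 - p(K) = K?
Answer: -6247/3 ≈ -2082.3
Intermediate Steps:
F = -⅔ (F = 3*(-⅓) + 2*(⅙) = -1 + ⅓ = -⅔ ≈ -0.66667)
p(K) = 8 - K
b(x) = 26/3 (b(x) = 8 - 1*(-⅔) = 8 + ⅔ = 26/3)
X = -6 (X = 0 - 2*3 = 0 - 6 = -6)
Y(z, G) = 26/3 - z
-2126 + Y(-35, X) = -2126 + (26/3 - 1*(-35)) = -2126 + (26/3 + 35) = -2126 + 131/3 = -6247/3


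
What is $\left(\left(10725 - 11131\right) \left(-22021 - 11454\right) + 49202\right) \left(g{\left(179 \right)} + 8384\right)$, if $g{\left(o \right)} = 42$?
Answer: $114931078152$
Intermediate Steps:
$\left(\left(10725 - 11131\right) \left(-22021 - 11454\right) + 49202\right) \left(g{\left(179 \right)} + 8384\right) = \left(\left(10725 - 11131\right) \left(-22021 - 11454\right) + 49202\right) \left(42 + 8384\right) = \left(\left(-406\right) \left(-33475\right) + 49202\right) 8426 = \left(13590850 + 49202\right) 8426 = 13640052 \cdot 8426 = 114931078152$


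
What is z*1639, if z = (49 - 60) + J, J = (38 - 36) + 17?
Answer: 13112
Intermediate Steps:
J = 19 (J = 2 + 17 = 19)
z = 8 (z = (49 - 60) + 19 = -11 + 19 = 8)
z*1639 = 8*1639 = 13112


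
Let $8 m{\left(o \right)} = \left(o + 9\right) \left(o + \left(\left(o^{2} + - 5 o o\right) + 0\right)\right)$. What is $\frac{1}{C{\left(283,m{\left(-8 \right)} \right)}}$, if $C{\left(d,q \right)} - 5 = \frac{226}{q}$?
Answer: $- \frac{33}{61} \approx -0.54098$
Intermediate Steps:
$m{\left(o \right)} = \frac{\left(9 + o\right) \left(o - 4 o^{2}\right)}{8}$ ($m{\left(o \right)} = \frac{\left(o + 9\right) \left(o + \left(\left(o^{2} + - 5 o o\right) + 0\right)\right)}{8} = \frac{\left(9 + o\right) \left(o + \left(\left(o^{2} - 5 o^{2}\right) + 0\right)\right)}{8} = \frac{\left(9 + o\right) \left(o + \left(- 4 o^{2} + 0\right)\right)}{8} = \frac{\left(9 + o\right) \left(o - 4 o^{2}\right)}{8}$)
$C{\left(d,q \right)} = 5 + \frac{226}{q}$
$\frac{1}{C{\left(283,m{\left(-8 \right)} \right)}} = \frac{1}{5 + \frac{226}{\frac{1}{8} \left(-8\right) \left(9 - -280 - 4 \left(-8\right)^{2}\right)}} = \frac{1}{5 + \frac{226}{\frac{1}{8} \left(-8\right) \left(9 + 280 - 256\right)}} = \frac{1}{5 + \frac{226}{\frac{1}{8} \left(-8\right) 33}} = \frac{1}{5 + \frac{226}{-33}} = \frac{1}{5 + 226 \left(- \frac{1}{33}\right)} = \frac{1}{5 - \frac{226}{33}} = \frac{1}{- \frac{61}{33}} = - \frac{33}{61}$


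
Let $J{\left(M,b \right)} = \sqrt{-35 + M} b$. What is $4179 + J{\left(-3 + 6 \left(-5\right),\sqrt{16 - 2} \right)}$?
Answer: $4179 + 2 i \sqrt{238} \approx 4179.0 + 30.854 i$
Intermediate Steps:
$J{\left(M,b \right)} = b \sqrt{-35 + M}$
$4179 + J{\left(-3 + 6 \left(-5\right),\sqrt{16 - 2} \right)} = 4179 + \sqrt{16 - 2} \sqrt{-35 + \left(-3 + 6 \left(-5\right)\right)} = 4179 + \sqrt{14} \sqrt{-35 - 33} = 4179 + \sqrt{14} \sqrt{-68} = 4179 + \sqrt{14} \cdot 2 i \sqrt{17} = 4179 + 2 i \sqrt{238}$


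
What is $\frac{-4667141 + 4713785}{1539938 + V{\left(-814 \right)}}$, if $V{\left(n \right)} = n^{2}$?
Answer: $\frac{7774}{367089} \approx 0.021177$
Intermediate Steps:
$\frac{-4667141 + 4713785}{1539938 + V{\left(-814 \right)}} = \frac{-4667141 + 4713785}{1539938 + \left(-814\right)^{2}} = \frac{46644}{1539938 + 662596} = \frac{46644}{2202534} = 46644 \cdot \frac{1}{2202534} = \frac{7774}{367089}$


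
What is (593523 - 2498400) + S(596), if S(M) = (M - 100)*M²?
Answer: 174282259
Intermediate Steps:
S(M) = M²*(-100 + M) (S(M) = (-100 + M)*M² = M²*(-100 + M))
(593523 - 2498400) + S(596) = (593523 - 2498400) + 596²*(-100 + 596) = -1904877 + 355216*496 = -1904877 + 176187136 = 174282259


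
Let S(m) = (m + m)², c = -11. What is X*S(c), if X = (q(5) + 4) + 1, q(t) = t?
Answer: 4840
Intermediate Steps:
S(m) = 4*m² (S(m) = (2*m)² = 4*m²)
X = 10 (X = (5 + 4) + 1 = 9 + 1 = 10)
X*S(c) = 10*(4*(-11)²) = 10*(4*121) = 10*484 = 4840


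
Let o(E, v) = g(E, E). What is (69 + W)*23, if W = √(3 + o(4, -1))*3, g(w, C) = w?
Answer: 1587 + 69*√7 ≈ 1769.6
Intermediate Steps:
o(E, v) = E
W = 3*√7 (W = √(3 + 4)*3 = √7*3 = 3*√7 ≈ 7.9373)
(69 + W)*23 = (69 + 3*√7)*23 = 1587 + 69*√7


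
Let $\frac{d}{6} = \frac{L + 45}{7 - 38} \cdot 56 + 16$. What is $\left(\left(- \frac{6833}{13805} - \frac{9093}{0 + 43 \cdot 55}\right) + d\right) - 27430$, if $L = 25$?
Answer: $- \frac{517043730532}{18402065} \approx -28097.0$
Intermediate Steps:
$d = - \frac{20544}{31}$ ($d = 6 \left(\frac{25 + 45}{7 - 38} \cdot 56 + 16\right) = 6 \left(\frac{70}{-31} \cdot 56 + 16\right) = 6 \left(70 \left(- \frac{1}{31}\right) 56 + 16\right) = 6 \left(\left(- \frac{70}{31}\right) 56 + 16\right) = 6 \left(- \frac{3920}{31} + 16\right) = 6 \left(- \frac{3424}{31}\right) = - \frac{20544}{31} \approx -662.71$)
$\left(\left(- \frac{6833}{13805} - \frac{9093}{0 + 43 \cdot 55}\right) + d\right) - 27430 = \left(\left(- \frac{6833}{13805} - \frac{9093}{0 + 43 \cdot 55}\right) - \frac{20544}{31}\right) - 27430 = \left(\left(\left(-6833\right) \frac{1}{13805} - \frac{9093}{0 + 2365}\right) - \frac{20544}{31}\right) - 27430 = \left(\left(- \frac{6833}{13805} - \frac{9093}{2365}\right) - \frac{20544}{31}\right) - 27430 = \left(- \frac{2576162}{593615} - \frac{20544}{31}\right) - 27430 = - \frac{12275087582}{18402065} - 27430 = - \frac{517043730532}{18402065}$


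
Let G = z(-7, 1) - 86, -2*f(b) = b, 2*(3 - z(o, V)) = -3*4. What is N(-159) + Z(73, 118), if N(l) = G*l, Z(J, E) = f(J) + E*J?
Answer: 41641/2 ≈ 20821.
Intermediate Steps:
z(o, V) = 9 (z(o, V) = 3 - (-3)*4/2 = 3 - 1/2*(-12) = 3 + 6 = 9)
f(b) = -b/2
Z(J, E) = -J/2 + E*J
G = -77 (G = 9 - 86 = -77)
N(l) = -77*l
N(-159) + Z(73, 118) = -77*(-159) + 73*(-1/2 + 118) = 12243 + 73*(235/2) = 12243 + 17155/2 = 41641/2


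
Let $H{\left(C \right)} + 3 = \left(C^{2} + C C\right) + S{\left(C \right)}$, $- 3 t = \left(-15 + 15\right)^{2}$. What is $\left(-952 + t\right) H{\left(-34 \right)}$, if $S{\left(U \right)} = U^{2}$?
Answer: $-3298680$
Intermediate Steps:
$t = 0$ ($t = - \frac{\left(-15 + 15\right)^{2}}{3} = - \frac{0^{2}}{3} = \left(- \frac{1}{3}\right) 0 = 0$)
$H{\left(C \right)} = -3 + 3 C^{2}$ ($H{\left(C \right)} = -3 + \left(\left(C^{2} + C C\right) + C^{2}\right) = -3 + \left(\left(C^{2} + C^{2}\right) + C^{2}\right) = -3 + \left(2 C^{2} + C^{2}\right) = -3 + 3 C^{2}$)
$\left(-952 + t\right) H{\left(-34 \right)} = \left(-952 + 0\right) \left(-3 + 3 \left(-34\right)^{2}\right) = - 952 \left(-3 + 3 \cdot 1156\right) = - 952 \left(-3 + 3468\right) = \left(-952\right) 3465 = -3298680$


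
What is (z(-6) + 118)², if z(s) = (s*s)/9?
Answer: 14884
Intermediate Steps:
z(s) = s²/9 (z(s) = s²*(⅑) = s²/9)
(z(-6) + 118)² = ((⅑)*(-6)² + 118)² = ((⅑)*36 + 118)² = (4 + 118)² = 122² = 14884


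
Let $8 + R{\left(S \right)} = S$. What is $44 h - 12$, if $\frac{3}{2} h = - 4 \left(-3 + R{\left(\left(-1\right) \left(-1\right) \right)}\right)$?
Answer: $\frac{3484}{3} \approx 1161.3$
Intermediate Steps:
$R{\left(S \right)} = -8 + S$
$h = \frac{80}{3}$ ($h = \frac{2 \left(- 4 \left(-3 - 7\right)\right)}{3} = \frac{2 \left(\left(-4\right) \left(-10\right)\right)}{3} = \frac{2}{3} \cdot 40 = \frac{80}{3} \approx 26.667$)
$44 h - 12 = 44 \cdot \frac{80}{3} - 12 = \frac{3520}{3} - 12 = \frac{3484}{3}$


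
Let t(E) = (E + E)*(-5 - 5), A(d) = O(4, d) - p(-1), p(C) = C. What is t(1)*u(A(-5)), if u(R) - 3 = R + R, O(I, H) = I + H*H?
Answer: -1260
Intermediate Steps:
O(I, H) = I + H**2
A(d) = 5 + d**2 (A(d) = (4 + d**2) - 1*(-1) = (4 + d**2) + 1 = 5 + d**2)
u(R) = 3 + 2*R (u(R) = 3 + (R + R) = 3 + 2*R)
t(E) = -20*E (t(E) = (2*E)*(-10) = -20*E)
t(1)*u(A(-5)) = (-20*1)*(3 + 2*(5 + (-5)**2)) = -20*(3 + 2*(5 + 25)) = -20*(3 + 2*30) = -20*(3 + 60) = -20*63 = -1260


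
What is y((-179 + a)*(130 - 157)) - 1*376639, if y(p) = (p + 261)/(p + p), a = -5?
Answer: -415808875/1104 ≈ -3.7664e+5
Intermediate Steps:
y(p) = (261 + p)/(2*p) (y(p) = (261 + p)/((2*p)) = (261 + p)*(1/(2*p)) = (261 + p)/(2*p))
y((-179 + a)*(130 - 157)) - 1*376639 = (261 + (-179 - 5)*(130 - 157))/(2*(((-179 - 5)*(130 - 157)))) - 1*376639 = (261 - 184*(-27))/(2*((-184*(-27)))) - 376639 = (½)*(261 + 4968)/4968 - 376639 = (½)*(1/4968)*5229 - 376639 = 581/1104 - 376639 = -415808875/1104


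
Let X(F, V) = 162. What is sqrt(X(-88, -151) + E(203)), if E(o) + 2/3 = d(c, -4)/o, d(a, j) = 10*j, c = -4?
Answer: 2*sqrt(14940597)/609 ≈ 12.694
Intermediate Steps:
E(o) = -2/3 - 40/o (E(o) = -2/3 + (10*(-4))/o = -2/3 - 40/o)
sqrt(X(-88, -151) + E(203)) = sqrt(162 + (-2/3 - 40/203)) = sqrt(162 - 526/609) = sqrt(98132/609) = 2*sqrt(14940597)/609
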